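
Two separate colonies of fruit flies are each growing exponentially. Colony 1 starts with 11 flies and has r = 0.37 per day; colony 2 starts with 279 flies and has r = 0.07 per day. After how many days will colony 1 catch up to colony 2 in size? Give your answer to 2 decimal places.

10.78 days

Set 11·e^(0.37t) = 279·e^(0.07t).
e^((0.37 − 0.07)t) = 279/11 → e^(0.3·t) = 25.364.
0.3·t = ln(25.364) = 3.2333, so t = 3.2333/0.3 = 10.778.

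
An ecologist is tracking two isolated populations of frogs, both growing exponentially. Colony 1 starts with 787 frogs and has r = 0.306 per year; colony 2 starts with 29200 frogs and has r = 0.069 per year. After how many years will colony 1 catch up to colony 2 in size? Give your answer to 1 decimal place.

15.2 years

Set 787·e^(0.306t) = 29200·e^(0.069t).
e^((0.306 − 0.069)t) = 29200/787 → e^(0.237·t) = 37.103.
0.237·t = ln(37.103) = 3.6137, so t = 3.6137/0.237 = 15.248.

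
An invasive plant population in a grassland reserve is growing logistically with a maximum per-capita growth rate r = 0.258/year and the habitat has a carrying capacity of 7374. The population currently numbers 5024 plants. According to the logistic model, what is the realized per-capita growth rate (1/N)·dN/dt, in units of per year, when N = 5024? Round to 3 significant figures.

(1/N)·dN/dt = r(1 − N/K) = 0.258 × (1 − 5024/7374).
= 0.258 × 0.31869 = 0.082221.

0.0822 per year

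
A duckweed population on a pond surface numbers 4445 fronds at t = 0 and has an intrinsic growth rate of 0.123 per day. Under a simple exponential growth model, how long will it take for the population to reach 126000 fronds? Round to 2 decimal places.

Set N₀·e^(rt) = 126000: e^(0.123·t) = 126000/4445 = 28.346.
0.123·t = ln(28.346) = 3.3445, so t = 3.3445/0.123 = 27.191.

27.19 days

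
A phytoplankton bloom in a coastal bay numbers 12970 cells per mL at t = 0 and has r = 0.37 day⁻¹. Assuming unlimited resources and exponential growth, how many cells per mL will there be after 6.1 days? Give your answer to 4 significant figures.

123900 cells per mL

N(t) = N₀·e^(rt) = 12970 × e^(0.37×6.1) = 12970 × e^2.257.
e^2.257 ≈ 9.5544, so N ≈ 12970 × 9.5544 = 123920.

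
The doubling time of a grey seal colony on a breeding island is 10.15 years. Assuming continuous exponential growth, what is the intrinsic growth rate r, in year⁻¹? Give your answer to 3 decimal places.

0.068 per year

r = ln(2)/t_d = 0.6931/10.15 = 0.06829.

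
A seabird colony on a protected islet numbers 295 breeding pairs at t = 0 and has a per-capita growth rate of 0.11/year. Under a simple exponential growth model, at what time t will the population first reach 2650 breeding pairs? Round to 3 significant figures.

20.0 years

Set N₀·e^(rt) = 2650: e^(0.11·t) = 2650/295 = 8.9831.
0.11·t = ln(8.9831) = 2.1953, so t = 2.1953/0.11 = 19.958.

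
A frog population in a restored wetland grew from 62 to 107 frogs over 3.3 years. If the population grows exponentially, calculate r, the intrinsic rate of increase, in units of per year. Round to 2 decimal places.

0.17 per year

From N(t) = N₀·e^(rt): e^(r·3.3) = 107/62 = 1.7258.
r·3.3 = ln(1.7258) = 0.54569, so r = 0.54569/3.3 = 0.16536.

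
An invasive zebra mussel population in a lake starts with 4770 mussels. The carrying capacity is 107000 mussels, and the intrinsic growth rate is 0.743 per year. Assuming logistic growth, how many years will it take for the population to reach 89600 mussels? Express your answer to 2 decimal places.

6.33 years

A = (K − N₀)/N₀ = (107000 − 4770)/4770 = 21.432.
Solve 107000/(1 + 21.432·e^(−0.743t)) = 89600: 1 + 21.432·e^(−0.743t) = 1.1942, so e^(−0.743t) = 0.00906111.
−0.743·t = ln(0.00906111) = -4.7038, so t = 4.7038/0.743 = 6.3308.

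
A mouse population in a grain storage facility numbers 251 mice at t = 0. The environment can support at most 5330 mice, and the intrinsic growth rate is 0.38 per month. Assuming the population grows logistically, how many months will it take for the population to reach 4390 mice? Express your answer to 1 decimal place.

A = (K − N₀)/N₀ = (5330 − 251)/251 = 20.235.
Solve 5330/(1 + 20.235·e^(−0.38t)) = 4390: 1 + 20.235·e^(−0.38t) = 1.2141, so e^(−0.38t) = 0.0105818.
−0.38·t = ln(0.0105818) = -4.5486, so t = 4.5486/0.38 = 11.97.

12.0 months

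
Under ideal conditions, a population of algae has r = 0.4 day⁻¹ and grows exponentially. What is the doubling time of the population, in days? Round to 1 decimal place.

Doubling time t_d = ln(2)/r = 0.6931/0.4 = 1.7329.

1.7 days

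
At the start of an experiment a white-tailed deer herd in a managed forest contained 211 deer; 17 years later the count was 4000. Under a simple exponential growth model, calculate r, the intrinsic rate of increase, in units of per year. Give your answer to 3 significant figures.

0.173 per year

From N(t) = N₀·e^(rt): e^(r·17) = 4000/211 = 18.957.
r·17 = ln(18.957) = 2.9422, so r = 2.9422/17 = 0.17307.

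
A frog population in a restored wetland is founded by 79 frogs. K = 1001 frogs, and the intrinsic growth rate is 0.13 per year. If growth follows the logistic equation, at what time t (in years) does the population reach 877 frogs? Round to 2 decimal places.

A = (K − N₀)/N₀ = (1001 − 79)/79 = 11.671.
Solve 1001/(1 + 11.671·e^(−0.13t)) = 877: 1 + 11.671·e^(−0.13t) = 1.1414, so e^(−0.13t) = 0.0121149.
−0.13·t = ln(0.0121149) = -4.4133, so t = 4.4133/0.13 = 33.949.

33.95 years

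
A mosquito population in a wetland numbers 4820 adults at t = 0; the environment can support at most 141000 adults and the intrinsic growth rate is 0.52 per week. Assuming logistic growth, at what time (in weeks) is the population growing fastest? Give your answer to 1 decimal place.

Logistic growth is fastest at N = K/2 = 70500.
A = (K − N₀)/N₀ = 28.253. Set K/(1 + A·e^(−rt)) = K/2 → A·e^(−rt) = 1.
e^(−0.52t) = 1/28.253 = 0.0353943, so t = ln(28.253)/0.52 = 3.3412/0.52 = 6.4254.

6.4 weeks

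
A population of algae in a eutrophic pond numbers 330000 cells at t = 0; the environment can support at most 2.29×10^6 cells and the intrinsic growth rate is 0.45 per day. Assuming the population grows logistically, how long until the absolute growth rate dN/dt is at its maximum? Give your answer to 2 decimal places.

Logistic growth is fastest at N = K/2 = 1.145×10^6.
A = (K − N₀)/N₀ = 5.9394. Set K/(1 + A·e^(−rt)) = K/2 → A·e^(−rt) = 1.
e^(−0.45t) = 1/5.9394 = 0.168367, so t = ln(5.9394)/0.45 = 1.7816/0.45 = 3.9591.

3.96 days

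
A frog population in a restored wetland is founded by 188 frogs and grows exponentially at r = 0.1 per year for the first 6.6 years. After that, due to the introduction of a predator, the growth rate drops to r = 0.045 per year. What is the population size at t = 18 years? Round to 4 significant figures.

607.6 frogs

Phase 1: N(6.6) = 188·e^(0.1×6.6) = 188·e^0.66 = 363.741.
Phase 2 runs for 18 − 6.6 = 11.4 years at r = 0.045.
N(18) = 363.741·e^(0.045×11.4) = 363.741·e^0.513 = 607.555.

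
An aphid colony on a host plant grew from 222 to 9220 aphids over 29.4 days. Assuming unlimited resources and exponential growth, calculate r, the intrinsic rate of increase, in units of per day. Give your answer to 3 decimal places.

0.127 per day

From N(t) = N₀·e^(rt): e^(r·29.4) = 9220/222 = 41.532.
r·29.4 = ln(41.532) = 3.7265, so r = 3.7265/29.4 = 0.12675.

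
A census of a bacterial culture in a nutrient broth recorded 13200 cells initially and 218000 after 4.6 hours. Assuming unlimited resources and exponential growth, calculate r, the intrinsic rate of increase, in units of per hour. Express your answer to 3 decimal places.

From N(t) = N₀·e^(rt): e^(r·4.6) = 218000/13200 = 16.515.
r·4.6 = ln(16.515) = 2.8043, so r = 2.8043/4.6 = 0.60963.

0.610 per hour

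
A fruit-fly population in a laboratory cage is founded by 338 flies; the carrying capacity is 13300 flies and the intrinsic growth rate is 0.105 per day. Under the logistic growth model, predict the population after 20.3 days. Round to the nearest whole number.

A = (K − N₀)/N₀ = (13300 − 338)/338 = 38.349.
N(t) = K/(1 + A·e^(−rt)) = 13300/(1 + 38.349×e^(−0.105×20.3)).
e^(−2.131) = 0.11866; denominator = 1 + 38.349×0.11866 = 5.5505.
N = 13300/5.5505 = 2396.19.

2396 flies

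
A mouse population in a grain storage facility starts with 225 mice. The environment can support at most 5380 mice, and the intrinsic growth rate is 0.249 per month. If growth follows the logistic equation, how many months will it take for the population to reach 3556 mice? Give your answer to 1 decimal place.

15.3 months

A = (K − N₀)/N₀ = (5380 − 225)/225 = 22.911.
Solve 5380/(1 + 22.911·e^(−0.249t)) = 3556: 1 + 22.911·e^(−0.249t) = 1.5129, so e^(−0.249t) = 0.0223881.
−0.249·t = ln(0.0223881) = -3.7992, so t = 3.7992/0.249 = 15.258.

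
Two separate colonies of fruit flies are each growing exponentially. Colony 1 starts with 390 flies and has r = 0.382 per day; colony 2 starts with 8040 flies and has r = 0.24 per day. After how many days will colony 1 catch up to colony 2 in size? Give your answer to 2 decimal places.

Set 390·e^(0.382t) = 8040·e^(0.24t).
e^((0.382 − 0.24)t) = 8040/390 → e^(0.142·t) = 20.615.
0.142·t = ln(20.615) = 3.026, so t = 3.026/0.142 = 21.31.

21.31 days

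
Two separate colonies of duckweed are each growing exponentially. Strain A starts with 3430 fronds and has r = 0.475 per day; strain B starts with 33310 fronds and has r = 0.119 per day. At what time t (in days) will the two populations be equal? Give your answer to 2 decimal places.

6.39 days

Set 3430·e^(0.475t) = 33310·e^(0.119t).
e^((0.475 − 0.119)t) = 33310/3430 → e^(0.356·t) = 9.7114.
0.356·t = ln(9.7114) = 2.2733, so t = 2.2733/0.356 = 6.3857.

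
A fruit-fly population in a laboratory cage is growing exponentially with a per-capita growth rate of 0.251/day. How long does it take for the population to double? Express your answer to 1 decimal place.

2.8 days

Doubling time t_d = ln(2)/r = 0.6931/0.251 = 2.7615.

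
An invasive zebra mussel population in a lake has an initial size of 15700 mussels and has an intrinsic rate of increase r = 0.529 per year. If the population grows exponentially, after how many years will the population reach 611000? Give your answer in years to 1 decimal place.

Set N₀·e^(rt) = 611000: e^(0.529·t) = 611000/15700 = 38.917.
0.529·t = ln(38.917) = 3.6614, so t = 3.6614/0.529 = 6.9214.

6.9 years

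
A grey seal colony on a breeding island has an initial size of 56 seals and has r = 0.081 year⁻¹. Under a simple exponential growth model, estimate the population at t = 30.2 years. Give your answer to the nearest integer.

N(t) = N₀·e^(rt) = 56 × e^(0.081×30.2) = 56 × e^2.446.
e^2.446 ≈ 11.544, so N ≈ 56 × 11.544 = 646.486.

646 seals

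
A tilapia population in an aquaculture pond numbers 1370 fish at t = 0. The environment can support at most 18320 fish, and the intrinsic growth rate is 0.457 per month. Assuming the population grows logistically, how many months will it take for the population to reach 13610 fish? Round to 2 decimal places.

A = (K − N₀)/N₀ = (18320 − 1370)/1370 = 12.372.
Solve 18320/(1 + 12.372·e^(−0.457t)) = 13610: 1 + 12.372·e^(−0.457t) = 1.3461, so e^(−0.457t) = 0.0279714.
−0.457·t = ln(0.0279714) = -3.5766, so t = 3.5766/0.457 = 7.8262.

7.83 months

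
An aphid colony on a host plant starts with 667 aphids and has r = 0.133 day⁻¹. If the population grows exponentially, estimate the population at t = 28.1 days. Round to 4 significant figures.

N(t) = N₀·e^(rt) = 667 × e^(0.133×28.1) = 667 × e^3.737.
e^3.737 ≈ 41.984, so N ≈ 667 × 41.984 = 28003.6.

28000 aphids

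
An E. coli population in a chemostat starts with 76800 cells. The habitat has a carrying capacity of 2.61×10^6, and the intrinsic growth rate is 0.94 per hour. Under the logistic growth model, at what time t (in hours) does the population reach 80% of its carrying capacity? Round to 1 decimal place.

5.2 hours

A = (K − N₀)/N₀ = (2.61×10^6 − 76800)/76800 = 32.984.
Solve 2.61×10^6/(1 + 32.984·e^(−0.94t)) = 2.088×10^6: 1 + 32.984·e^(−0.94t) = 1.25, so e^(−0.94t) = 0.00757935.
−0.94·t = ln(0.00757935) = -4.8823, so t = 4.8823/0.94 = 5.194.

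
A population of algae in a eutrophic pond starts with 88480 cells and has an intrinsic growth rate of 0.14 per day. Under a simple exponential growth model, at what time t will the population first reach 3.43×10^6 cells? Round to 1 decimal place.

26.1 days

Set N₀·e^(rt) = 3.43×10^6: e^(0.14·t) = 3.43×10^6/88480 = 38.766.
0.14·t = ln(38.766) = 3.6575, so t = 3.6575/0.14 = 26.125.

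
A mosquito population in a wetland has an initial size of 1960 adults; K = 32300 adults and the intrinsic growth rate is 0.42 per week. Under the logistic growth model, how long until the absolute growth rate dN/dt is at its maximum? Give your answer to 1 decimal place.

Logistic growth is fastest at N = K/2 = 16150.
A = (K − N₀)/N₀ = 15.48. Set K/(1 + A·e^(−rt)) = K/2 → A·e^(−rt) = 1.
e^(−0.42t) = 1/15.48 = 0.0646012, so t = ln(15.48)/0.42 = 2.7395/0.42 = 6.5227.

6.5 weeks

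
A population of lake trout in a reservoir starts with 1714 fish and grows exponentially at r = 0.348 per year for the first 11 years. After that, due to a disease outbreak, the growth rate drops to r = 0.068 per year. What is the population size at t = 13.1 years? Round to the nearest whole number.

Phase 1: N(11) = 1714·e^(0.348×11) = 1714·e^3.828 = 78793.4.
Phase 2 runs for 13.1 − 11 = 2.1 years at r = 0.068.
N(13.1) = 78793.4·e^(0.068×2.1) = 78793.4·e^0.1428 = 90888.2.

90888 fish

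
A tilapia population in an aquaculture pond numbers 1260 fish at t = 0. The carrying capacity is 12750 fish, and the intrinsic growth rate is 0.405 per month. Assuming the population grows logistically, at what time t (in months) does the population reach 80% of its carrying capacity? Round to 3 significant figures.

A = (K − N₀)/N₀ = (12750 − 1260)/1260 = 9.119.
Solve 12750/(1 + 9.119·e^(−0.405t)) = 10200: 1 + 9.119·e^(−0.405t) = 1.25, so e^(−0.405t) = 0.0274151.
−0.405·t = ln(0.0274151) = -3.5967, so t = 3.5967/0.405 = 8.8806.

8.88 months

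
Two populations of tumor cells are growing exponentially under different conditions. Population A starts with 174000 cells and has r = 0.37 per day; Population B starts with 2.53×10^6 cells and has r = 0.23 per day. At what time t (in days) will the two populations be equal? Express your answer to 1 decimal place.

19.1 days

Set 174000·e^(0.37t) = 2.53×10^6·e^(0.23t).
e^((0.37 − 0.23)t) = 2.53×10^6/174000 → e^(0.14·t) = 14.54.
0.14·t = ln(14.54) = 2.6769, so t = 2.6769/0.14 = 19.121.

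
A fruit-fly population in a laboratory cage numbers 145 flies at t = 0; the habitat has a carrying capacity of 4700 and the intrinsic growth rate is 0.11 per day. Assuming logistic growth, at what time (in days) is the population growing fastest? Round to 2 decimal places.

Logistic growth is fastest at N = K/2 = 2350.
A = (K − N₀)/N₀ = 31.414. Set K/(1 + A·e^(−rt)) = K/2 → A·e^(−rt) = 1.
e^(−0.11t) = 1/31.414 = 0.0318332, so t = ln(31.414)/0.11 = 3.4472/0.11 = 31.339.

31.34 days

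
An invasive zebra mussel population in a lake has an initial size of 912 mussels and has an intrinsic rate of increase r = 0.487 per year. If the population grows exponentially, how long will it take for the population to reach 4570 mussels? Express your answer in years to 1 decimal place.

3.3 years

Set N₀·e^(rt) = 4570: e^(0.487·t) = 4570/912 = 5.011.
0.487·t = ln(5.011) = 1.6116, so t = 1.6116/0.487 = 3.3093.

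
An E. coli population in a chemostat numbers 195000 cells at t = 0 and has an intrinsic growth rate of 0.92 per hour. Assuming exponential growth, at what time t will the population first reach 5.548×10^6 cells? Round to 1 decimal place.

3.6 hours

Set N₀·e^(rt) = 5.548×10^6: e^(0.92·t) = 5.548×10^6/195000 = 28.451.
0.92·t = ln(28.451) = 3.3482, so t = 3.3482/0.92 = 3.6393.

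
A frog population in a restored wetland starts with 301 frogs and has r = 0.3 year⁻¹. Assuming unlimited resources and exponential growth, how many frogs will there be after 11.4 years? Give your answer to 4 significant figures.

9201 frogs

N(t) = N₀·e^(rt) = 301 × e^(0.3×11.4) = 301 × e^3.42.
e^3.42 ≈ 30.569, so N ≈ 301 × 30.569 = 9201.39.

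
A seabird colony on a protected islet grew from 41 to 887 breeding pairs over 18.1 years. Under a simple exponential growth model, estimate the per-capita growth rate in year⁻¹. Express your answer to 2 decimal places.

From N(t) = N₀·e^(rt): e^(r·18.1) = 887/41 = 21.634.
r·18.1 = ln(21.634) = 3.0743, so r = 3.0743/18.1 = 0.16985.

0.17 per year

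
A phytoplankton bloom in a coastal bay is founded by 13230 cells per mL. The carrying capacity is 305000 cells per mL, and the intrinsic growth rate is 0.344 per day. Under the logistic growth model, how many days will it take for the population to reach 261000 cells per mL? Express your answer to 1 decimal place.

14.2 days

A = (K − N₀)/N₀ = (305000 − 13230)/13230 = 22.054.
Solve 305000/(1 + 22.054·e^(−0.344t)) = 261000: 1 + 22.054·e^(−0.344t) = 1.1686, so e^(−0.344t) = 0.00764419.
−0.344·t = ln(0.00764419) = -4.8738, so t = 4.8738/0.344 = 14.168.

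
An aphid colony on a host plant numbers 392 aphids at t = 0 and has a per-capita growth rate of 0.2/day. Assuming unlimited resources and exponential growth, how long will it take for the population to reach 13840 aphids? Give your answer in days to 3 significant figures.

17.8 days

Set N₀·e^(rt) = 13840: e^(0.2·t) = 13840/392 = 35.306.
0.2·t = ln(35.306) = 3.5641, so t = 3.5641/0.2 = 17.82.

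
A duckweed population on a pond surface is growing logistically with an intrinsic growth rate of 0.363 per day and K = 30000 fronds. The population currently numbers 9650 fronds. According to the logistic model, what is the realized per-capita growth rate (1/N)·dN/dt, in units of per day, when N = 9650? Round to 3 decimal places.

0.246 per day

(1/N)·dN/dt = r(1 − N/K) = 0.363 × (1 − 9650/30000).
= 0.363 × 0.67833 = 0.24624.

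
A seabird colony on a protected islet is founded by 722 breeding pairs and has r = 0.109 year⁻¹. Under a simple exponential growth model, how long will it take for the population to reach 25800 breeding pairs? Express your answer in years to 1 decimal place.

32.8 years

Set N₀·e^(rt) = 25800: e^(0.109·t) = 25800/722 = 35.734.
0.109·t = ln(35.734) = 3.5761, so t = 3.5761/0.109 = 32.808.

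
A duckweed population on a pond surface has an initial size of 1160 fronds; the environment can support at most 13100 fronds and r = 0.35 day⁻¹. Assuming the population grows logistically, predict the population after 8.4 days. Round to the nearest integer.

A = (K − N₀)/N₀ = (13100 − 1160)/1160 = 10.293.
N(t) = K/(1 + A·e^(−rt)) = 13100/(1 + 10.293×e^(−0.35×8.4)).
e^(−2.94) = 0.052866; denominator = 1 + 10.293×0.052866 = 1.5442.
N = 13100/1.5442 = 8483.62.

8484 fronds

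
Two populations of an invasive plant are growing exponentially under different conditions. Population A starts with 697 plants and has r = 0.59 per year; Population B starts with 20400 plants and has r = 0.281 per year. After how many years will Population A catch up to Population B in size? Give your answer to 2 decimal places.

10.93 years

Set 697·e^(0.59t) = 20400·e^(0.281t).
e^((0.59 − 0.281)t) = 20400/697 → e^(0.309·t) = 29.268.
0.309·t = ln(29.268) = 3.3765, so t = 3.3765/0.309 = 10.927.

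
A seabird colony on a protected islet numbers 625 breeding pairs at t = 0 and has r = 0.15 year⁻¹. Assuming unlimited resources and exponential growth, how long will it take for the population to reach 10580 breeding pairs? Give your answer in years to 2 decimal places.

18.86 years

Set N₀·e^(rt) = 10580: e^(0.15·t) = 10580/625 = 16.928.
0.15·t = ln(16.928) = 2.829, so t = 2.829/0.15 = 18.86.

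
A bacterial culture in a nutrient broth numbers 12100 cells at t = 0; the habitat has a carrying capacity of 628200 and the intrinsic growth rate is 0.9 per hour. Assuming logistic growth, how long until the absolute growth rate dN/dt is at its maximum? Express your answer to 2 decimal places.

4.37 hours

Logistic growth is fastest at N = K/2 = 314100.
A = (K − N₀)/N₀ = 50.917. Set K/(1 + A·e^(−rt)) = K/2 → A·e^(−rt) = 1.
e^(−0.9t) = 1/50.917 = 0.0196397, so t = ln(50.917)/0.9 = 3.9302/0.9 = 4.3669.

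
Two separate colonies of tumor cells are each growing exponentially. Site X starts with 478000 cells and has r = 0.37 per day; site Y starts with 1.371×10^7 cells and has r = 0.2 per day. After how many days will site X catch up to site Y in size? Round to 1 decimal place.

Set 478000·e^(0.37t) = 1.371×10^7·e^(0.2t).
e^((0.37 − 0.2)t) = 1.371×10^7/478000 → e^(0.17·t) = 28.682.
0.17·t = ln(28.682) = 3.3563, so t = 3.3563/0.17 = 19.743.

19.7 days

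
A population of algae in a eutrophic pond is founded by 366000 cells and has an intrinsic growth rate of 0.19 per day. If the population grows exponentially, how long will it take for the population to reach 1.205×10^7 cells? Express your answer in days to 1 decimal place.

18.4 days

Set N₀·e^(rt) = 1.205×10^7: e^(0.19·t) = 1.205×10^7/366000 = 32.923.
0.19·t = ln(32.923) = 3.4942, so t = 3.4942/0.19 = 18.39.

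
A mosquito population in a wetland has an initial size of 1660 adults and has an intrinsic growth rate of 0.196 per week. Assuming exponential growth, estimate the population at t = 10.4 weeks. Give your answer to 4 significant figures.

N(t) = N₀·e^(rt) = 1660 × e^(0.196×10.4) = 1660 × e^2.038.
e^2.038 ≈ 7.6783, so N ≈ 1660 × 7.6783 = 12746.

12750 adults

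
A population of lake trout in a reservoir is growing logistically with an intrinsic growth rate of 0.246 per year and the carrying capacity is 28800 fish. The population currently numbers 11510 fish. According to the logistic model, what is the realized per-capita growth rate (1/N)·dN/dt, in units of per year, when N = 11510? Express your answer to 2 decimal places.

(1/N)·dN/dt = r(1 − N/K) = 0.246 × (1 − 11510/28800).
= 0.246 × 0.60035 = 0.14769.

0.15 per year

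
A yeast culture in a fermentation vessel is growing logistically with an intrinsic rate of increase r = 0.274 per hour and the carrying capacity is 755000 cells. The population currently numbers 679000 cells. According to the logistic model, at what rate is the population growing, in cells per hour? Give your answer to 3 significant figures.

18700 cells per hour

dN/dt = rN(1 − N/K) = 0.274 × 679000 × (1 − 679000/755000).
1 − 679000/755000 = 0.10066; dN/dt = 0.274 × 679000 × 0.10066 = 18728.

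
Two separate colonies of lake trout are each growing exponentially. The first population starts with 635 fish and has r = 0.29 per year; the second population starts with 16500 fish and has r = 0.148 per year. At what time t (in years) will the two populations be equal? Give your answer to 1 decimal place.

Set 635·e^(0.29t) = 16500·e^(0.148t).
e^((0.29 − 0.148)t) = 16500/635 → e^(0.142·t) = 25.984.
0.142·t = ln(25.984) = 3.2575, so t = 3.2575/0.142 = 22.94.

22.9 years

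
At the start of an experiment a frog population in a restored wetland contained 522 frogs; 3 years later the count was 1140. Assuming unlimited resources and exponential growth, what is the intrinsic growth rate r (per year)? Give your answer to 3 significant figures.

0.260 per year

From N(t) = N₀·e^(rt): e^(r·3) = 1140/522 = 2.1839.
r·3 = ln(2.1839) = 0.78112, so r = 0.78112/3 = 0.26037.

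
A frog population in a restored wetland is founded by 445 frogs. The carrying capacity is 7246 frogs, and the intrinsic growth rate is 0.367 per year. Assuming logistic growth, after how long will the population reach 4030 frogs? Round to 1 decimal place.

A = (K − N₀)/N₀ = (7246 − 445)/445 = 15.283.
Solve 7246/(1 + 15.283·e^(−0.367t)) = 4030: 1 + 15.283·e^(−0.367t) = 1.798, so e^(−0.367t) = 0.0522154.
−0.367·t = ln(0.0522154) = -2.9524, so t = 2.9524/0.367 = 8.0446.

8.0 years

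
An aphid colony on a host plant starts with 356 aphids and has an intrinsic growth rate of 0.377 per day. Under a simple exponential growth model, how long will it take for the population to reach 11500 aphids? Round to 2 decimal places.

Set N₀·e^(rt) = 11500: e^(0.377·t) = 11500/356 = 32.303.
0.377·t = ln(32.303) = 3.4752, so t = 3.4752/0.377 = 9.218.

9.22 days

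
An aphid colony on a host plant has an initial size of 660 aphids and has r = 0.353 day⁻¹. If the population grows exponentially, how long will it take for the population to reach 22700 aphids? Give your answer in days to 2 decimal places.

10.02 days

Set N₀·e^(rt) = 22700: e^(0.353·t) = 22700/660 = 34.394.
0.353·t = ln(34.394) = 3.5379, so t = 3.5379/0.353 = 10.022.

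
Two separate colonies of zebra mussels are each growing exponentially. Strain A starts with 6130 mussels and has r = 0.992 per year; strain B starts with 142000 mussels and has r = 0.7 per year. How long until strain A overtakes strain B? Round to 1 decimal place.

Set 6130·e^(0.992t) = 142000·e^(0.7t).
e^((0.992 − 0.7)t) = 142000/6130 → e^(0.292·t) = 23.165.
0.292·t = ln(23.165) = 3.1426, so t = 3.1426/0.292 = 10.762.

10.8 years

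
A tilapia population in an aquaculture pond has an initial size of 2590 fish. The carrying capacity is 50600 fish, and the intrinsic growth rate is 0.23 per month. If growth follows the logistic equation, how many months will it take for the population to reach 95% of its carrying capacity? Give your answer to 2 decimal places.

25.50 months

A = (K − N₀)/N₀ = (50600 − 2590)/2590 = 18.537.
Solve 50600/(1 + 18.537·e^(−0.23t)) = 48070: 1 + 18.537·e^(−0.23t) = 1.0526, so e^(−0.23t) = 0.00283932.
−0.23·t = ln(0.00283932) = -5.8642, so t = 5.8642/0.23 = 25.496.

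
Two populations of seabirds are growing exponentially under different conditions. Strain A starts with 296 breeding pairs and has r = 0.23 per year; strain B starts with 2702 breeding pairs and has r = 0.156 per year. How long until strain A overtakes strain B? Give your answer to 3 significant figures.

Set 296·e^(0.23t) = 2702·e^(0.156t).
e^((0.23 − 0.156)t) = 2702/296 → e^(0.074·t) = 9.1284.
0.074·t = ln(9.1284) = 2.2114, so t = 2.2114/0.074 = 29.884.

29.9 years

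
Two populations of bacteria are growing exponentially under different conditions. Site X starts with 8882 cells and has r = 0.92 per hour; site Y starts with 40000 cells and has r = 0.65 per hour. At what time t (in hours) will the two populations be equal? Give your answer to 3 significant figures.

Set 8882·e^(0.92t) = 40000·e^(0.65t).
e^((0.92 − 0.65)t) = 40000/8882 → e^(0.27·t) = 4.5035.
0.27·t = ln(4.5035) = 1.5049, so t = 1.5049/0.27 = 5.5735.

5.57 hours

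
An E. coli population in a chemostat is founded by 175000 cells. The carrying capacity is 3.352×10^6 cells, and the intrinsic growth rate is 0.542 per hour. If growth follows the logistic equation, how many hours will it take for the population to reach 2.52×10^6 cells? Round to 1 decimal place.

7.4 hours

A = (K − N₀)/N₀ = (3.352×10^6 − 175000)/175000 = 18.154.
Solve 3.352×10^6/(1 + 18.154·e^(−0.542t)) = 2.52×10^6: 1 + 18.154·e^(−0.542t) = 1.3302, so e^(−0.542t) = 0.0181863.
−0.542·t = ln(0.0181863) = -4.0071, so t = 4.0071/0.542 = 7.3932.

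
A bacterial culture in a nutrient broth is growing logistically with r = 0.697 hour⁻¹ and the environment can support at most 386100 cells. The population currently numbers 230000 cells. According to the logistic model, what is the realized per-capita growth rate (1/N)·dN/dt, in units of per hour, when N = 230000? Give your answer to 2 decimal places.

(1/N)·dN/dt = r(1 − N/K) = 0.697 × (1 − 230000/386100).
= 0.697 × 0.4043 = 0.2818.

0.28 per hour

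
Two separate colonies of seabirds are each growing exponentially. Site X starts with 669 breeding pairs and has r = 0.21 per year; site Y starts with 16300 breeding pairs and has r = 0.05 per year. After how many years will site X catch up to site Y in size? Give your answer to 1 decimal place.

Set 669·e^(0.21t) = 16300·e^(0.05t).
e^((0.21 − 0.05)t) = 16300/669 → e^(0.16·t) = 24.365.
0.16·t = ln(24.365) = 3.1931, so t = 3.1931/0.16 = 19.957.

20.0 years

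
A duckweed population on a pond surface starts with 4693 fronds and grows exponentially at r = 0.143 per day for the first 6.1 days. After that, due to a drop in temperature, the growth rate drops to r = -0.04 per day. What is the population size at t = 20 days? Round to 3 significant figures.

Phase 1: N(6.1) = 4693·e^(0.143×6.1) = 4693·e^0.8723 = 11227.6.
Phase 2 runs for 20 − 6.1 = 13.9 days at r = -0.04.
N(20) = 11227.6·e^(-0.04×13.9) = 11227.6·e^-0.556 = 6438.99.

6440 fronds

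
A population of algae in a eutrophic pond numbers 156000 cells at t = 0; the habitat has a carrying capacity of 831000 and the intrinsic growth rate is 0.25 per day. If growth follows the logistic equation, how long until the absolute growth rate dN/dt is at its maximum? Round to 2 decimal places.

Logistic growth is fastest at N = K/2 = 415500.
A = (K − N₀)/N₀ = 4.3269. Set K/(1 + A·e^(−rt)) = K/2 → A·e^(−rt) = 1.
e^(−0.25t) = 1/4.3269 = 0.231111, so t = ln(4.3269)/0.25 = 1.4649/0.25 = 5.8594.

5.86 days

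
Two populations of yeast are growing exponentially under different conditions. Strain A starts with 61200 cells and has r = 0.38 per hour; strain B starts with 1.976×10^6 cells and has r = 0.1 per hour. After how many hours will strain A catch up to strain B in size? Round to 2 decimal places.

12.41 hours

Set 61200·e^(0.38t) = 1.976×10^6·e^(0.1t).
e^((0.38 − 0.1)t) = 1.976×10^6/61200 → e^(0.28·t) = 32.288.
0.28·t = ln(32.288) = 3.4747, so t = 3.4747/0.28 = 12.41.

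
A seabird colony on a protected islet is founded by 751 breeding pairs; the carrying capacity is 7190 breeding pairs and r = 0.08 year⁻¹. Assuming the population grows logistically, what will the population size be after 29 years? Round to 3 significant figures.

A = (K − N₀)/N₀ = (7190 − 751)/751 = 8.5739.
N(t) = K/(1 + A·e^(−rt)) = 7190/(1 + 8.5739×e^(−0.08×29)).
e^(−2.32) = 0.098274; denominator = 1 + 8.5739×0.098274 = 1.8426.
N = 7190/1.8426 = 3902.12.

3900 breeding pairs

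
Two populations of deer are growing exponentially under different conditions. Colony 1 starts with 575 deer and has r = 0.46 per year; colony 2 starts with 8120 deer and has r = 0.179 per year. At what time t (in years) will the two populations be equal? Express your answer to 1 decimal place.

9.4 years

Set 575·e^(0.46t) = 8120·e^(0.179t).
e^((0.46 − 0.179)t) = 8120/575 → e^(0.281·t) = 14.122.
0.281·t = ln(14.122) = 2.6477, so t = 2.6477/0.281 = 9.4225.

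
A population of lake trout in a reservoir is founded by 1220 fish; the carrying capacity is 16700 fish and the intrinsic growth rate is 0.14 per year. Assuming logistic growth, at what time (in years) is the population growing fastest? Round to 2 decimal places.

Logistic growth is fastest at N = K/2 = 8350.
A = (K − N₀)/N₀ = 12.689. Set K/(1 + A·e^(−rt)) = K/2 → A·e^(−rt) = 1.
e^(−0.14t) = 1/12.689 = 0.0788114, so t = ln(12.689)/0.14 = 2.5407/0.14 = 18.148.

18.15 years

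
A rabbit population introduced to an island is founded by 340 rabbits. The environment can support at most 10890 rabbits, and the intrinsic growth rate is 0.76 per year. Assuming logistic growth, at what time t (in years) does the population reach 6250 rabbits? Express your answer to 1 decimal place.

4.9 years

A = (K − N₀)/N₀ = (10890 − 340)/340 = 31.029.
Solve 10890/(1 + 31.029·e^(−0.76t)) = 6250: 1 + 31.029·e^(−0.76t) = 1.7424, so e^(−0.76t) = 0.0239257.
−0.76·t = ln(0.0239257) = -3.7328, so t = 3.7328/0.76 = 4.9116.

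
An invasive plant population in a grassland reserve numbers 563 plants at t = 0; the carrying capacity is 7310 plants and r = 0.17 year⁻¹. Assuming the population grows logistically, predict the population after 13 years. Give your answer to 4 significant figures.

3158 plants

A = (K − N₀)/N₀ = (7310 − 563)/563 = 11.984.
N(t) = K/(1 + A·e^(−rt)) = 7310/(1 + 11.984×e^(−0.17×13)).
e^(−2.21) = 0.1097; denominator = 1 + 11.984×0.1097 = 2.3147.
N = 7310/2.3147 = 3158.14.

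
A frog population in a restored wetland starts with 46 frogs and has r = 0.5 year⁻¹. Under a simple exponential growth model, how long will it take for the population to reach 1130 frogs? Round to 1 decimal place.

6.4 years

Set N₀·e^(rt) = 1130: e^(0.5·t) = 1130/46 = 24.565.
0.5·t = ln(24.565) = 3.2013, so t = 3.2013/0.5 = 6.4027.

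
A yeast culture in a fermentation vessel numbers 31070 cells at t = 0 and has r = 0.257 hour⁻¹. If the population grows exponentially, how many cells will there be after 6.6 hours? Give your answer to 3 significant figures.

N(t) = N₀·e^(rt) = 31070 × e^(0.257×6.6) = 31070 × e^1.696.
e^1.696 ≈ 5.4532, so N ≈ 31070 × 5.4532 = 169430.

169000 cells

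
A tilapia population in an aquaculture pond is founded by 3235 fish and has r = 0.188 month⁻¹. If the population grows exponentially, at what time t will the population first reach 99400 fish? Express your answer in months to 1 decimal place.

18.2 months

Set N₀·e^(rt) = 99400: e^(0.188·t) = 99400/3235 = 30.726.
0.188·t = ln(30.726) = 3.4251, so t = 3.4251/0.188 = 18.219.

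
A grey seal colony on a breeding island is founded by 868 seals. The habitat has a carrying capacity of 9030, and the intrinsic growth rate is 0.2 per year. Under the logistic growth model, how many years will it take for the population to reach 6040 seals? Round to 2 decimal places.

A = (K − N₀)/N₀ = (9030 − 868)/868 = 9.4032.
Solve 9030/(1 + 9.4032·e^(−0.2t)) = 6040: 1 + 9.4032·e^(−0.2t) = 1.495, so e^(−0.2t) = 0.052645.
−0.2·t = ln(0.052645) = -2.9442, so t = 2.9442/0.2 = 14.721.

14.72 years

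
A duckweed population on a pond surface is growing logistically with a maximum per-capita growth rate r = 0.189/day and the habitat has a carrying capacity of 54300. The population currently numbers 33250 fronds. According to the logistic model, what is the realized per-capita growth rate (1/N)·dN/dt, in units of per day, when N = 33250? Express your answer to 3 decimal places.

(1/N)·dN/dt = r(1 − N/K) = 0.189 × (1 − 33250/54300).
= 0.189 × 0.38766 = 0.073268.

0.073 per day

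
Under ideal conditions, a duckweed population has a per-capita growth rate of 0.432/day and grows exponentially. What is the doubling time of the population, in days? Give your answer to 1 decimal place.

Doubling time t_d = ln(2)/r = 0.6931/0.432 = 1.6045.

1.6 days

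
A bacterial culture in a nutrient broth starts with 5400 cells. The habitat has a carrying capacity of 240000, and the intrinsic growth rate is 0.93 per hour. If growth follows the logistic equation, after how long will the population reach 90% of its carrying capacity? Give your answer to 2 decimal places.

6.42 hours

A = (K − N₀)/N₀ = (240000 − 5400)/5400 = 43.444.
Solve 240000/(1 + 43.444·e^(−0.93t)) = 216000: 1 + 43.444·e^(−0.93t) = 1.1111, so e^(−0.93t) = 0.00255754.
−0.93·t = ln(0.00255754) = -5.9687, so t = 5.9687/0.93 = 6.418.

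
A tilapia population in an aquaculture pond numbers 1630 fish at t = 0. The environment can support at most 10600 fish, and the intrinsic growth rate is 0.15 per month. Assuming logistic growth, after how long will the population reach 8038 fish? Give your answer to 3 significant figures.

A = (K − N₀)/N₀ = (10600 − 1630)/1630 = 5.5031.
Solve 10600/(1 + 5.5031·e^(−0.15t)) = 8038: 1 + 5.5031·e^(−0.15t) = 1.3187, so e^(−0.15t) = 0.0579197.
−0.15·t = ln(0.0579197) = -2.8487, so t = 2.8487/0.15 = 18.991.

19.0 months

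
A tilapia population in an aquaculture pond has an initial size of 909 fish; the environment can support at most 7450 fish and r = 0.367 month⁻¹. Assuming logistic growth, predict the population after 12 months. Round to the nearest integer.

A = (K − N₀)/N₀ = (7450 − 909)/909 = 7.1958.
N(t) = K/(1 + A·e^(−rt)) = 7450/(1 + 7.1958×e^(−0.367×12)).
e^(−4.404) = 0.012228; denominator = 1 + 7.1958×0.012228 = 1.088.
N = 7450/1.088 = 6847.47.

6847 fish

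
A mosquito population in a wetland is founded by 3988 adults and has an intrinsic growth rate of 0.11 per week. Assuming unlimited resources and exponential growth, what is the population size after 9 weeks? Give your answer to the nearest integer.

N(t) = N₀·e^(rt) = 3988 × e^(0.11×9) = 3988 × e^0.99.
e^0.99 ≈ 2.6912, so N ≈ 3988 × 2.6912 = 10732.6.

10733 adults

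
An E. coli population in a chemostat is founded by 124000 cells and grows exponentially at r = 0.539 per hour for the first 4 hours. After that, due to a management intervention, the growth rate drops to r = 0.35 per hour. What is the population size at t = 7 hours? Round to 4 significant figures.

3060000 cells

Phase 1: N(4) = 124000·e^(0.539×4) = 124000·e^2.156 = 1.070929×10^6.
Phase 2 runs for 7 − 4 = 3 hours at r = 0.35.
N(7) = 1.070929×10^6·e^(0.35×3) = 1.070929×10^6·e^1.05 = 3.060341×10^6.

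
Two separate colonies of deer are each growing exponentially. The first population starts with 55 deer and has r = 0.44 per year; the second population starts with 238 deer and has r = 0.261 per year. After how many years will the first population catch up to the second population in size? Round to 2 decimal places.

Set 55·e^(0.44t) = 238·e^(0.261t).
e^((0.44 − 0.261)t) = 238/55 → e^(0.179·t) = 4.3273.
0.179·t = ln(4.3273) = 1.4649, so t = 1.4649/0.179 = 8.184.

8.18 years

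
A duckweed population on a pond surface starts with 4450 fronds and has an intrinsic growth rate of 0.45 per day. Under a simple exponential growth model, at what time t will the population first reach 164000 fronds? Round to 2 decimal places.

Set N₀·e^(rt) = 164000: e^(0.45·t) = 164000/4450 = 36.854.
0.45·t = ln(36.854) = 3.607, so t = 3.607/0.45 = 8.0155.

8.02 days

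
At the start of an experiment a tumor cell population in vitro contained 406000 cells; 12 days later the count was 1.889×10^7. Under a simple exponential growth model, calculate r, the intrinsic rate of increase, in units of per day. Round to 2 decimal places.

From N(t) = N₀·e^(rt): e^(r·12) = 1.889×10^7/406000 = 46.527.
r·12 = ln(46.527) = 3.84, so r = 3.84/12 = 0.32.

0.32 per day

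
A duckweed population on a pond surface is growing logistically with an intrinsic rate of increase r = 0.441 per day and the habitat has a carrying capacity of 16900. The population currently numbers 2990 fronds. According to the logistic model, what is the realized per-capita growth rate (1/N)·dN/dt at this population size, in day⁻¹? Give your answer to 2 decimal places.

0.36 per day

(1/N)·dN/dt = r(1 − N/K) = 0.441 × (1 − 2990/16900).
= 0.441 × 0.82308 = 0.36298.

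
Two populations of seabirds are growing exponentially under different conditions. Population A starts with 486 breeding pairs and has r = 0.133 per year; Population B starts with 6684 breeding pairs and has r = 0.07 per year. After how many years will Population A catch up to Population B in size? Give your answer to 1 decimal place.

41.6 years

Set 486·e^(0.133t) = 6684·e^(0.07t).
e^((0.133 − 0.07)t) = 6684/486 → e^(0.063·t) = 13.753.
0.063·t = ln(13.753) = 2.6213, so t = 2.6213/0.063 = 41.607.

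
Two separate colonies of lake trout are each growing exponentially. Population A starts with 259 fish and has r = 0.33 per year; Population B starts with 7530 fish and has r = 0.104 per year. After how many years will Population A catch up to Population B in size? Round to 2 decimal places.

14.91 years

Set 259·e^(0.33t) = 7530·e^(0.104t).
e^((0.33 − 0.104)t) = 7530/259 → e^(0.226·t) = 29.073.
0.226·t = ln(29.073) = 3.3698, so t = 3.3698/0.226 = 14.911.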